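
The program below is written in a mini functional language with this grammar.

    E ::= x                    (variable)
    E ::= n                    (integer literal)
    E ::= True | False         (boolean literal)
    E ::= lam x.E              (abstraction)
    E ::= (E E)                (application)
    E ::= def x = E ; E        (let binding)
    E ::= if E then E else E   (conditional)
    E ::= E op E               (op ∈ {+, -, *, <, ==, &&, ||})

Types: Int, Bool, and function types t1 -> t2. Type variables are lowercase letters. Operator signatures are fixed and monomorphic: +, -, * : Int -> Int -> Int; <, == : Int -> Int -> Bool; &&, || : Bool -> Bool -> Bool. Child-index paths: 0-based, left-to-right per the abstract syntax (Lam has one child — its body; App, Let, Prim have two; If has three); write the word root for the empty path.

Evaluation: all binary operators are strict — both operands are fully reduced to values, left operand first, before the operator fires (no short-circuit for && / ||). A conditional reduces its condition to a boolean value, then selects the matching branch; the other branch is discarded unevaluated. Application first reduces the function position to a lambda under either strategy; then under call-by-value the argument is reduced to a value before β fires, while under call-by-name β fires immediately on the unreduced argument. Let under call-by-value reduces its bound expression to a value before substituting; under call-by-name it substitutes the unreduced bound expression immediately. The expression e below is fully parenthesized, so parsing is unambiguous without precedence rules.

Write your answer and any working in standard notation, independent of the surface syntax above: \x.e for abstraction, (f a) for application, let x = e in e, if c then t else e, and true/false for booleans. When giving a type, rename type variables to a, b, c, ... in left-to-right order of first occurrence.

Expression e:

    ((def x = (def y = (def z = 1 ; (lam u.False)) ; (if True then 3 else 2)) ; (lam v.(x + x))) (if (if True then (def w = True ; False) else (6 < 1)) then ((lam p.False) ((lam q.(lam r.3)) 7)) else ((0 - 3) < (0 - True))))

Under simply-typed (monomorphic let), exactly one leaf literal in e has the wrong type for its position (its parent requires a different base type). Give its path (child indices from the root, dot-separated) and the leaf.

Answer: 1.2.1.1 : true

Trace:
let z : Int
\u._ : a -> Bool
let y : a -> Bool
  unify Bool ~ Bool
  unify Int ~ Int
let x : Int
x : Int
  unify Int ~ Int
x : Int
  unify Int ~ Int
\v._ : b -> Int
  unify Bool ~ Bool
let w : Bool
  unify Int ~ Int
  unify Int ~ Int
  unify Bool ~ Bool
  unify Bool ~ Bool
\p._ : c -> Bool
\r._ : e -> Int
\q._ : d -> e -> Int
  unify d -> e -> Int ~ Int -> f
  unify d ~ Int
  unify e -> Int ~ f
_ _ : e -> Int
  unify c -> Bool ~ (e -> Int) -> g
  unify c ~ e -> Int
  unify Bool ~ g
_ _ : Bool
  unify Int ~ Int
  unify Int ~ Int
  unify Int ~ Int
  unify Int ~ Int
  unify Bool ~ Int
  FAIL: mismatch Bool ~ Int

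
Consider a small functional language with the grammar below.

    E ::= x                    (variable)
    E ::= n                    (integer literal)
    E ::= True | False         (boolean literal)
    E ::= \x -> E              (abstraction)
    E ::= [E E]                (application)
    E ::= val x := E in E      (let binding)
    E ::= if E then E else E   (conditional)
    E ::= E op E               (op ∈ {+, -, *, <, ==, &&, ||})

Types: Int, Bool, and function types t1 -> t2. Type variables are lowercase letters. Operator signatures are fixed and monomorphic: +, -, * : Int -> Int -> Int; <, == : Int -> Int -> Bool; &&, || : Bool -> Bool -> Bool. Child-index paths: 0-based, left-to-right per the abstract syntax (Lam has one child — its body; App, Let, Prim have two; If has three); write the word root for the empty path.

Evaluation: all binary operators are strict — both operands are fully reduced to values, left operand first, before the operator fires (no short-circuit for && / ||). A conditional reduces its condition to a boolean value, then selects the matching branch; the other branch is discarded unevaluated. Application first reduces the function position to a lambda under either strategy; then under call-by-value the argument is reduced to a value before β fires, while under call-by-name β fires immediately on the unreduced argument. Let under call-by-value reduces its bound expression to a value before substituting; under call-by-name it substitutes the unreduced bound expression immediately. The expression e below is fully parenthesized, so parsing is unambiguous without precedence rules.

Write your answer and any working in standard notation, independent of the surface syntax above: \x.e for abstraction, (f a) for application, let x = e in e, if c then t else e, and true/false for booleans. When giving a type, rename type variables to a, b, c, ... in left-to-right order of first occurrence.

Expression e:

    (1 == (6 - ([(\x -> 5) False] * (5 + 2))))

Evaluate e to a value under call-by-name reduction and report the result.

Answer: false

Derivation:
step 0: (1 == (6 - (((\x.5) false) * (5 + 2))))
step 1: [beta@1.1.0] (1 == (6 - (5 * (5 + 2))))
step 2: [delta@1.1.1] (1 == (6 - (5 * 7)))
step 3: [delta@1.1] (1 == (6 - 35))
step 4: [delta@1] (1 == -29)
step 5: [delta@root] false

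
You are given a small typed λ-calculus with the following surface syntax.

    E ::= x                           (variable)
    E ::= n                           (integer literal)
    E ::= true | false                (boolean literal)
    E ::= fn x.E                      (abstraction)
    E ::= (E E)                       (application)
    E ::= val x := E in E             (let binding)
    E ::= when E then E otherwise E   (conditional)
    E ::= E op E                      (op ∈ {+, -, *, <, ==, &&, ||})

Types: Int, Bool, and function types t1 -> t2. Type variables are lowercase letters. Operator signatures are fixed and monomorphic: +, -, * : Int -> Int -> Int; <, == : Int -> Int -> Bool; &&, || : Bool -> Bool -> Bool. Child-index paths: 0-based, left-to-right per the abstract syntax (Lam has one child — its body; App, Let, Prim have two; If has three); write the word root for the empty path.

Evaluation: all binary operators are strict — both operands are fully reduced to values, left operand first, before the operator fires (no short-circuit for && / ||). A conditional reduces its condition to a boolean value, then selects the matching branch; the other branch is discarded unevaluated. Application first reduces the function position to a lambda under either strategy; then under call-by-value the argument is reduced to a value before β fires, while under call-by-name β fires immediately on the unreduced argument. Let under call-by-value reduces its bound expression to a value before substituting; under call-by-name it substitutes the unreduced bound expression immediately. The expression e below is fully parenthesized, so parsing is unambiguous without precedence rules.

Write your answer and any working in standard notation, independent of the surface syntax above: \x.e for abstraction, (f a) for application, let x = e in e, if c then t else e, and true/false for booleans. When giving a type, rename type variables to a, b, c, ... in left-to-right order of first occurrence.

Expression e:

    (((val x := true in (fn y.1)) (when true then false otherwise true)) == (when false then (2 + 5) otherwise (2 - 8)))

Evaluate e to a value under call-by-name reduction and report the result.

Answer: false

Derivation:
step 0: (((let x = true in (\y.1)) (if true then false else true)) == (if false then (2 + 5) else (2 - 8)))
step 1: [let@0.0] (((\y.1) (if true then false else true)) == (if false then (2 + 5) else (2 - 8)))
step 2: [beta@0] (1 == (if false then (2 + 5) else (2 - 8)))
step 3: [if@1] (1 == (2 - 8))
step 4: [delta@1] (1 == -6)
step 5: [delta@root] false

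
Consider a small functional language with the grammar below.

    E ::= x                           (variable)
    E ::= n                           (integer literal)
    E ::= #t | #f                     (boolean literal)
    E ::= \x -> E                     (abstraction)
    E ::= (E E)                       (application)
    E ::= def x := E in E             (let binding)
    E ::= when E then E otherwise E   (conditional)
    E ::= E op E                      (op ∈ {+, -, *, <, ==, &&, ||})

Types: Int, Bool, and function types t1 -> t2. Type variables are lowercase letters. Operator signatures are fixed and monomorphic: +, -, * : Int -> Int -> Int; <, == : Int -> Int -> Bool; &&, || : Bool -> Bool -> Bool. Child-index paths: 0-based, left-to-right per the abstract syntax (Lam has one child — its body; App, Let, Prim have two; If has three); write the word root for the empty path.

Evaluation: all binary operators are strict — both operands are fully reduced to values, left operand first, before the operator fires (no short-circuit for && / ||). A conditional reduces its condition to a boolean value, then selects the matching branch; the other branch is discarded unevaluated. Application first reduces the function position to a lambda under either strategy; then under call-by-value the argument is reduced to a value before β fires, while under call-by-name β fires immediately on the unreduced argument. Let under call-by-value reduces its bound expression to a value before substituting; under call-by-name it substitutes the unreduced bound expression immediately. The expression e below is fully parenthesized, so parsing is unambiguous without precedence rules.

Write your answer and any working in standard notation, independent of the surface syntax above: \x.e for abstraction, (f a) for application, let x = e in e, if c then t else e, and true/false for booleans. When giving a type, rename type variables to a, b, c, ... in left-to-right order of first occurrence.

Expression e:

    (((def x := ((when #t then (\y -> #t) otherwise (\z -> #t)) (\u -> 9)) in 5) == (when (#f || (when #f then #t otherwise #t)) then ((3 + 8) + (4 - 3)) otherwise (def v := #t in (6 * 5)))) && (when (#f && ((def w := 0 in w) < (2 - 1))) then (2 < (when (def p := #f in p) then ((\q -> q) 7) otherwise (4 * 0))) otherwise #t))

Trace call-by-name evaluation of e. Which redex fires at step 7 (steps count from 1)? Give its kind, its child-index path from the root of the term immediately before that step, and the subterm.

Answer: delta at 0.1 : (11 + 1)

Working:
step 0: (((let x = ((if true then (\y.true) else (\z.true)) (\u.9)) in 5) == (if (false || (if false then true else true)) then ((3 + 8) + (4 - 3)) else (let v = true in (6 * 5)))) && (if (false && ((let w = 0 in w) < (2 - 1))) then (2 < (if (let p = false in p) then ((\q.q) 7) else (4 * 0))) else true))
step 1: [let@0.0] ((5 == (if (false || (if false then true else true)) then ((3 + 8) + (4 - 3)) else (let v = true in (6 * 5)))) && (if (false && ((let w = 0 in w) < (2 - 1))) then (2 < (if (let p = false in p) then ((\q.q) 7) else (4 * 0))) else true))
step 2: [if@0.1.0.1] ((5 == (if (false || true) then ((3 + 8) + (4 - 3)) else (let v = true in (6 * 5)))) && (if (false && ((let w = 0 in w) < (2 - 1))) then (2 < (if (let p = false in p) then ((\q.q) 7) else (4 * 0))) else true))
step 3: [delta@0.1.0] ((5 == (if true then ((3 + 8) + (4 - 3)) else (let v = true in (6 * 5)))) && (if (false && ((let w = 0 in w) < (2 - 1))) then (2 < (if (let p = false in p) then ((\q.q) 7) else (4 * 0))) else true))
step 4: [if@0.1] ((5 == ((3 + 8) + (4 - 3))) && (if (false && ((let w = 0 in w) < (2 - 1))) then (2 < (if (let p = false in p) then ((\q.q) 7) else (4 * 0))) else true))
step 5: [delta@0.1.0] ((5 == (11 + (4 - 3))) && (if (false && ((let w = 0 in w) < (2 - 1))) then (2 < (if (let p = false in p) then ((\q.q) 7) else (4 * 0))) else true))
step 6: [delta@0.1.1] ((5 == (11 + 1)) && (if (false && ((let w = 0 in w) < (2 - 1))) then (2 < (if (let p = false in p) then ((\q.q) 7) else (4 * 0))) else true))
step 7: [delta@0.1] ((5 == 12) && (if (false && ((let w = 0 in w) < (2 - 1))) then (2 < (if (let p = false in p) then ((\q.q) 7) else (4 * 0))) else true))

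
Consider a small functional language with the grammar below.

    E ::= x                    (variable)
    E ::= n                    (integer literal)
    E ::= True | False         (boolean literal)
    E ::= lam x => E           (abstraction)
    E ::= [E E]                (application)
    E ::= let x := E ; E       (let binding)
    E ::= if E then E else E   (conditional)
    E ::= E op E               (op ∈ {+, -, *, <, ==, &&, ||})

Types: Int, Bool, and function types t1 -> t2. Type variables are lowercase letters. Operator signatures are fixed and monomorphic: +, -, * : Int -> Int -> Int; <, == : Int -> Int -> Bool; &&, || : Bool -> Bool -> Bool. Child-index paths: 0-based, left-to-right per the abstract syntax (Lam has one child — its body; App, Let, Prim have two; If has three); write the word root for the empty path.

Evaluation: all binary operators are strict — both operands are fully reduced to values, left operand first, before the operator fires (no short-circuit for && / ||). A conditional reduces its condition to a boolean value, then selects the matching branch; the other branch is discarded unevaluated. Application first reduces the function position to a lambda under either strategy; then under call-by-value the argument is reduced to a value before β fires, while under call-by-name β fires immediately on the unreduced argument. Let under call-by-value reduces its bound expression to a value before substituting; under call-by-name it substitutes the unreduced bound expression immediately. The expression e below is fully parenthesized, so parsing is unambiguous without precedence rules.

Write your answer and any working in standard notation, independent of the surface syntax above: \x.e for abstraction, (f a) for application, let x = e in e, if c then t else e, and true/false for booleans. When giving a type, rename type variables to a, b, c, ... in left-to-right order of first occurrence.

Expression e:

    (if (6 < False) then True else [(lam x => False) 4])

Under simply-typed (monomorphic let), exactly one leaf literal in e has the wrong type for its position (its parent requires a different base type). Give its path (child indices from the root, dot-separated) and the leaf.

Answer: 0.1 : false

Trace:
  unify Int ~ Int
  unify Bool ~ Int
  FAIL: mismatch Bool ~ Int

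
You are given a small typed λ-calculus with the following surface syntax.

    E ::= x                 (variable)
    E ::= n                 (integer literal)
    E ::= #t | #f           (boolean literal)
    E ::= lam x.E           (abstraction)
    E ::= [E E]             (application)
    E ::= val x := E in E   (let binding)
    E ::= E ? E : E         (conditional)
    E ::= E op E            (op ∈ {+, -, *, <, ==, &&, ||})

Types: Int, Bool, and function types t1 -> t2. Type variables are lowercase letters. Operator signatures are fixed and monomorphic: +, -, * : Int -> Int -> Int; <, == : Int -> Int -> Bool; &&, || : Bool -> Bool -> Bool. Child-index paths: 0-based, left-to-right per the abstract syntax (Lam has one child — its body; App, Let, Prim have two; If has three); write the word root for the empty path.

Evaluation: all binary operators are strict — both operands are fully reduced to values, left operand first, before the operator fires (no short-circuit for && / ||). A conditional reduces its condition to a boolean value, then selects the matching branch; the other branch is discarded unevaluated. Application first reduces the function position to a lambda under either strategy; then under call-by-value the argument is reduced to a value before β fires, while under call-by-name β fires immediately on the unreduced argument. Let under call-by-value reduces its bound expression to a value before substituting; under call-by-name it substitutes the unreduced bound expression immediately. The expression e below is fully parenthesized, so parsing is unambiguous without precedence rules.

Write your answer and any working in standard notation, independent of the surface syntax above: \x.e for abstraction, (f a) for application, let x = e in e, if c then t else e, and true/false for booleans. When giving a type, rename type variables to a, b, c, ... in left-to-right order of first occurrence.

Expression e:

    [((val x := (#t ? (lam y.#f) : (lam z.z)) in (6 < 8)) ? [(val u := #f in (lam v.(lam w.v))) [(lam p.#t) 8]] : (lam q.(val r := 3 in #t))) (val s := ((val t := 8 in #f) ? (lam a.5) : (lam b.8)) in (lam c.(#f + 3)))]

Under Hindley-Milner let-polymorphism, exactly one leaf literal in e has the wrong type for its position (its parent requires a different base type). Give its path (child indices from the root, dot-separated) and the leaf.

Answer: 1.1.0.0 : false

Trace:
  unify Bool ~ Bool
\y._ : a -> Bool
z : b
\z._ : b -> b
  unify a -> Bool ~ b -> b
  unify a ~ b
  unify Bool ~ b
let x : Bool -> Bool
  unify Int ~ Int
  unify Int ~ Int
  unify Bool ~ Bool
let u : Bool
v : c
\w._ : d -> c
\v._ : c -> d -> c
\p._ : e -> Bool
  unify e -> Bool ~ Int -> f
  unify e ~ Int
  unify Bool ~ f
_ _ : Bool
  unify c -> d -> c ~ Bool -> g
  unify c ~ Bool
  unify d -> Bool ~ g
_ _ : d -> Bool
let r : Int
\q._ : h -> Bool
  unify d -> Bool ~ h -> Bool
  unify d ~ h
  unify Bool ~ Bool
let t : Int
  unify Bool ~ Bool
\a._ : i -> Int
\b._ : j -> Int
  unify i -> Int ~ j -> Int
  unify i ~ j
  unify Int ~ Int
let s : forall. j -> Int
  unify Bool ~ Int
  FAIL: mismatch Bool ~ Int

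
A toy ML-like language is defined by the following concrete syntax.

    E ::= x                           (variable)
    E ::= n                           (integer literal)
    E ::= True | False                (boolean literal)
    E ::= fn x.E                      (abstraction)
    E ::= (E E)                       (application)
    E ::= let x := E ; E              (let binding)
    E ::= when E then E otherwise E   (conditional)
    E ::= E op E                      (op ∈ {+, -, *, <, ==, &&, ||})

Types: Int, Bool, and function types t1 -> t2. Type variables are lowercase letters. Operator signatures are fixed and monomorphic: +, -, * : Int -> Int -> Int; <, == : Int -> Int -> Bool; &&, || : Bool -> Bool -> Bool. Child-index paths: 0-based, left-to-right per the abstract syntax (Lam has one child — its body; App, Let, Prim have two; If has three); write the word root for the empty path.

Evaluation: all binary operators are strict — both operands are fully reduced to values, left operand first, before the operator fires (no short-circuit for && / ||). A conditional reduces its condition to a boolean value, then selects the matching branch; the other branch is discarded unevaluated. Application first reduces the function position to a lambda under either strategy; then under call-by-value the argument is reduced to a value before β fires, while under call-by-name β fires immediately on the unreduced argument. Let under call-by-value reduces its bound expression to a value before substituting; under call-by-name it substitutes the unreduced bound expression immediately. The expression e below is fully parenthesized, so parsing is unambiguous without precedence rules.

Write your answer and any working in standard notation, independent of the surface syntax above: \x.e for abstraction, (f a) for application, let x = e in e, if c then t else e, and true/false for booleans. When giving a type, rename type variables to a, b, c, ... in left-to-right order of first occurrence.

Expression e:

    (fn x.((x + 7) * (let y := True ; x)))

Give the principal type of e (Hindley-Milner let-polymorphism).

Trace:
x : a
  unify a ~ Int
  unify Int ~ Int
  unify Int ~ Int
let y : Bool
x : Int
  unify Int ~ Int
\x._ : Int -> Int

Answer: Int -> Int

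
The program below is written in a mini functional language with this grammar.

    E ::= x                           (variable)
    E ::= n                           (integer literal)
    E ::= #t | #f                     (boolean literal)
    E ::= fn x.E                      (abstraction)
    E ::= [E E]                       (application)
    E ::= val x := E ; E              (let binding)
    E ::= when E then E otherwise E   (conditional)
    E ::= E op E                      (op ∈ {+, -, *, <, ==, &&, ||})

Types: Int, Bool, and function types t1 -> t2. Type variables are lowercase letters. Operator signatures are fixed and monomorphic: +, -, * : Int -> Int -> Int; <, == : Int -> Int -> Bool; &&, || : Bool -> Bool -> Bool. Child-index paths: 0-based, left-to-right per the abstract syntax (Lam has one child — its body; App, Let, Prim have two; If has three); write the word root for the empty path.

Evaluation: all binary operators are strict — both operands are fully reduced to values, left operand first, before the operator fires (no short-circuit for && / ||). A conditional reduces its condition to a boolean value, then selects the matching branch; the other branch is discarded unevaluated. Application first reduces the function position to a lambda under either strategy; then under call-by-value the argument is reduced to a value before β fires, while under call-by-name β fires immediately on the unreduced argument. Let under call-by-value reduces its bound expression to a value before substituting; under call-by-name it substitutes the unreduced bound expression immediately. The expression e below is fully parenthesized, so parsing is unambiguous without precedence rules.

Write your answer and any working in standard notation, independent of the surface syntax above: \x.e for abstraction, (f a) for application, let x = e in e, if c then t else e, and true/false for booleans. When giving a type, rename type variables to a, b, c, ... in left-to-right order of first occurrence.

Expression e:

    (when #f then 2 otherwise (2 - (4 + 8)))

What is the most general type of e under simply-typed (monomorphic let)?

Trace:
  unify Bool ~ Bool
  unify Int ~ Int
  unify Int ~ Int
  unify Int ~ Int
  unify Int ~ Int
  unify Int ~ Int

Answer: Int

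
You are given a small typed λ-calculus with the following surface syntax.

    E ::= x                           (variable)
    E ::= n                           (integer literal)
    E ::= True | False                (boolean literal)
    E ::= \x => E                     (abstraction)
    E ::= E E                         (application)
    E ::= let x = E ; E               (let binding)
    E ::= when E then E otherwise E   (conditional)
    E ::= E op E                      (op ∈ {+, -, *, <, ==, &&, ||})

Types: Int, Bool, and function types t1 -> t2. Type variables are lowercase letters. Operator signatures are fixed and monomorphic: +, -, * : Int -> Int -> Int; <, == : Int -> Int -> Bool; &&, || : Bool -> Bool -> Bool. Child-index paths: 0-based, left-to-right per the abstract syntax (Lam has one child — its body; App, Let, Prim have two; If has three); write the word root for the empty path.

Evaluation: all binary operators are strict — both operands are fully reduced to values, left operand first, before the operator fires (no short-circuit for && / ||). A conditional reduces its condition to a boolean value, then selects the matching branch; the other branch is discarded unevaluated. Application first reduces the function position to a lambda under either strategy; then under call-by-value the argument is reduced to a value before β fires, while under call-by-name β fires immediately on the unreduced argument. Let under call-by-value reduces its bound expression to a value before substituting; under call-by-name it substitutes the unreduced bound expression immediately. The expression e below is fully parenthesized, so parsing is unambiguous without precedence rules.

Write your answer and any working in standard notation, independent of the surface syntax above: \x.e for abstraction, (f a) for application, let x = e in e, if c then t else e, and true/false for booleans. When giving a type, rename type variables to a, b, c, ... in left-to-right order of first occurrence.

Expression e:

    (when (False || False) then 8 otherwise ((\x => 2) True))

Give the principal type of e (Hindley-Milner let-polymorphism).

Derivation:
  unify Bool ~ Bool
  unify Bool ~ Bool
  unify Bool ~ Bool
\x._ : a -> Int
  unify a -> Int ~ Bool -> b
  unify a ~ Bool
  unify Int ~ b
_ _ : Int
  unify Int ~ Int

Answer: Int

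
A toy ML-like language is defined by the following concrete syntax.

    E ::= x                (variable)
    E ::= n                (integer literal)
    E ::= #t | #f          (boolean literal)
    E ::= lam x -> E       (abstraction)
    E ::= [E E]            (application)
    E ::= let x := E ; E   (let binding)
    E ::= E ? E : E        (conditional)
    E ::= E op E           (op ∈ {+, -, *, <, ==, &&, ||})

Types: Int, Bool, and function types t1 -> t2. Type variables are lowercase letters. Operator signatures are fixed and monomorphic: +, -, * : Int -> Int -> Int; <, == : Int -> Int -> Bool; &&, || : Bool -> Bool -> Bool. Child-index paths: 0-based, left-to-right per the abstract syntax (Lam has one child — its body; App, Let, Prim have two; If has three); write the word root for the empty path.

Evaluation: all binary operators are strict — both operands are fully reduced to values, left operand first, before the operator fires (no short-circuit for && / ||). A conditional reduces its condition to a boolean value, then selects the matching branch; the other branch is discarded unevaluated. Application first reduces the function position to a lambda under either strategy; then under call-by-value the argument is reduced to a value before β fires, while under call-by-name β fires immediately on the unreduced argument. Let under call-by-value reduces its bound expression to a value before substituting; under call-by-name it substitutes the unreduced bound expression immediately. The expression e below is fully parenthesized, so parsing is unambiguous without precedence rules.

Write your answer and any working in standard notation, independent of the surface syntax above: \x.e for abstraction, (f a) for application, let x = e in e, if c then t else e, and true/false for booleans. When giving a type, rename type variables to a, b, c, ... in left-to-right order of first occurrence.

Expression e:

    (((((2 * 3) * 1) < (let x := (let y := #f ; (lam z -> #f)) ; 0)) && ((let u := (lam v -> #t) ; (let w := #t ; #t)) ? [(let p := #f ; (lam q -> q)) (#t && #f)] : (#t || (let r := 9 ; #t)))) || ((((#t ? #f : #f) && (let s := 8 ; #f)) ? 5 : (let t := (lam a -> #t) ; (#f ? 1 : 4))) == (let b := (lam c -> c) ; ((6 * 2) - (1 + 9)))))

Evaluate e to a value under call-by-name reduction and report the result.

Derivation:
step 0: (((((2 * 3) * 1) < (let x = (let y = false in (\z.false)) in 0)) && (if (let u = (\v.true) in (let w = true in true)) then ((let p = false in (\q.q)) (true && false)) else (true || (let r = 9 in true)))) || ((if ((if true then false else false) && (let s = 8 in false)) then 5 else (let t = (\a.true) in (if false then 1 else 4))) == (let b = (\c.c) in ((6 * 2) - (1 + 9)))))
step 1: [delta@0.0.0.0] ((((6 * 1) < (let x = (let y = false in (\z.false)) in 0)) && (if (let u = (\v.true) in (let w = true in true)) then ((let p = false in (\q.q)) (true && false)) else (true || (let r = 9 in true)))) || ((if ((if true then false else false) && (let s = 8 in false)) then 5 else (let t = (\a.true) in (if false then 1 else 4))) == (let b = (\c.c) in ((6 * 2) - (1 + 9)))))
step 2: [delta@0.0.0] (((6 < (let x = (let y = false in (\z.false)) in 0)) && (if (let u = (\v.true) in (let w = true in true)) then ((let p = false in (\q.q)) (true && false)) else (true || (let r = 9 in true)))) || ((if ((if true then false else false) && (let s = 8 in false)) then 5 else (let t = (\a.true) in (if false then 1 else 4))) == (let b = (\c.c) in ((6 * 2) - (1 + 9)))))
step 3: [let@0.0.1] (((6 < 0) && (if (let u = (\v.true) in (let w = true in true)) then ((let p = false in (\q.q)) (true && false)) else (true || (let r = 9 in true)))) || ((if ((if true then false else false) && (let s = 8 in false)) then 5 else (let t = (\a.true) in (if false then 1 else 4))) == (let b = (\c.c) in ((6 * 2) - (1 + 9)))))
step 4: [delta@0.0] ((false && (if (let u = (\v.true) in (let w = true in true)) then ((let p = false in (\q.q)) (true && false)) else (true || (let r = 9 in true)))) || ((if ((if true then false else false) && (let s = 8 in false)) then 5 else (let t = (\a.true) in (if false then 1 else 4))) == (let b = (\c.c) in ((6 * 2) - (1 + 9)))))
step 5: [let@0.1.0] ((false && (if (let w = true in true) then ((let p = false in (\q.q)) (true && false)) else (true || (let r = 9 in true)))) || ((if ((if true then false else false) && (let s = 8 in false)) then 5 else (let t = (\a.true) in (if false then 1 else 4))) == (let b = (\c.c) in ((6 * 2) - (1 + 9)))))
step 6: [let@0.1.0] ((false && (if true then ((let p = false in (\q.q)) (true && false)) else (true || (let r = 9 in true)))) || ((if ((if true then false else false) && (let s = 8 in false)) then 5 else (let t = (\a.true) in (if false then 1 else 4))) == (let b = (\c.c) in ((6 * 2) - (1 + 9)))))
step 7: [if@0.1] ((false && ((let p = false in (\q.q)) (true && false))) || ((if ((if true then false else false) && (let s = 8 in false)) then 5 else (let t = (\a.true) in (if false then 1 else 4))) == (let b = (\c.c) in ((6 * 2) - (1 + 9)))))
step 8: [let@0.1.0] ((false && ((\q.q) (true && false))) || ((if ((if true then false else false) && (let s = 8 in false)) then 5 else (let t = (\a.true) in (if false then 1 else 4))) == (let b = (\c.c) in ((6 * 2) - (1 + 9)))))
step 9: [beta@0.1] ((false && (true && false)) || ((if ((if true then false else false) && (let s = 8 in false)) then 5 else (let t = (\a.true) in (if false then 1 else 4))) == (let b = (\c.c) in ((6 * 2) - (1 + 9)))))
step 10: [delta@0.1] ((false && false) || ((if ((if true then false else false) && (let s = 8 in false)) then 5 else (let t = (\a.true) in (if false then 1 else 4))) == (let b = (\c.c) in ((6 * 2) - (1 + 9)))))
step 11: [delta@0] (false || ((if ((if true then false else false) && (let s = 8 in false)) then 5 else (let t = (\a.true) in (if false then 1 else 4))) == (let b = (\c.c) in ((6 * 2) - (1 + 9)))))
step 12: [if@1.0.0.0] (false || ((if (false && (let s = 8 in false)) then 5 else (let t = (\a.true) in (if false then 1 else 4))) == (let b = (\c.c) in ((6 * 2) - (1 + 9)))))
step 13: [let@1.0.0.1] (false || ((if (false && false) then 5 else (let t = (\a.true) in (if false then 1 else 4))) == (let b = (\c.c) in ((6 * 2) - (1 + 9)))))
step 14: [delta@1.0.0] (false || ((if false then 5 else (let t = (\a.true) in (if false then 1 else 4))) == (let b = (\c.c) in ((6 * 2) - (1 + 9)))))
step 15: [if@1.0] (false || ((let t = (\a.true) in (if false then 1 else 4)) == (let b = (\c.c) in ((6 * 2) - (1 + 9)))))
step 16: [let@1.0] (false || ((if false then 1 else 4) == (let b = (\c.c) in ((6 * 2) - (1 + 9)))))
step 17: [if@1.0] (false || (4 == (let b = (\c.c) in ((6 * 2) - (1 + 9)))))
step 18: [let@1.1] (false || (4 == ((6 * 2) - (1 + 9))))
step 19: [delta@1.1.0] (false || (4 == (12 - (1 + 9))))
step 20: [delta@1.1.1] (false || (4 == (12 - 10)))
step 21: [delta@1.1] (false || (4 == 2))
step 22: [delta@1] (false || false)
step 23: [delta@root] false

Answer: false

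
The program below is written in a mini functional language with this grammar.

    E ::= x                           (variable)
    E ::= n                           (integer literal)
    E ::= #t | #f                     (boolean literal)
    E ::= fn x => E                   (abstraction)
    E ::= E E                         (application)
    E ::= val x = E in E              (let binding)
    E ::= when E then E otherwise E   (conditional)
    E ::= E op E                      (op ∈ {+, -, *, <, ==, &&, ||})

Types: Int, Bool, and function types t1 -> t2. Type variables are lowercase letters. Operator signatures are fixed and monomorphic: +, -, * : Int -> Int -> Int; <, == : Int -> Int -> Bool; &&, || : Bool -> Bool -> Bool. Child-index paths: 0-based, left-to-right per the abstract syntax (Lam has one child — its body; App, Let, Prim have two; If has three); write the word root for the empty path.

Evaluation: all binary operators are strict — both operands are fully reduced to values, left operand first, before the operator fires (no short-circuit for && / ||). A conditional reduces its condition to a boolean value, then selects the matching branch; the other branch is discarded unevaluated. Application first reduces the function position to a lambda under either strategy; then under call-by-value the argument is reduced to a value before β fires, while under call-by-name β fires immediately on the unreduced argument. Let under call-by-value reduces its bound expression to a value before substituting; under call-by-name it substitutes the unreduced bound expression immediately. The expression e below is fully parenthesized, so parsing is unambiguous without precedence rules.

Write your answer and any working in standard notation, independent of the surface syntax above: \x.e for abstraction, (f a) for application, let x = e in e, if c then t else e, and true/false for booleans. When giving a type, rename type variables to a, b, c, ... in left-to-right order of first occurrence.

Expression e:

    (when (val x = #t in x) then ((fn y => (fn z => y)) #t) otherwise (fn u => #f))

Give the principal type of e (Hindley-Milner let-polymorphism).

Answer: a -> Bool

Derivation:
let x : Bool
x : Bool
  unify Bool ~ Bool
y : a
\z._ : b -> a
\y._ : a -> b -> a
  unify a -> b -> a ~ Bool -> c
  unify a ~ Bool
  unify b -> Bool ~ c
_ _ : b -> Bool
\u._ : d -> Bool
  unify b -> Bool ~ d -> Bool
  unify b ~ d
  unify Bool ~ Bool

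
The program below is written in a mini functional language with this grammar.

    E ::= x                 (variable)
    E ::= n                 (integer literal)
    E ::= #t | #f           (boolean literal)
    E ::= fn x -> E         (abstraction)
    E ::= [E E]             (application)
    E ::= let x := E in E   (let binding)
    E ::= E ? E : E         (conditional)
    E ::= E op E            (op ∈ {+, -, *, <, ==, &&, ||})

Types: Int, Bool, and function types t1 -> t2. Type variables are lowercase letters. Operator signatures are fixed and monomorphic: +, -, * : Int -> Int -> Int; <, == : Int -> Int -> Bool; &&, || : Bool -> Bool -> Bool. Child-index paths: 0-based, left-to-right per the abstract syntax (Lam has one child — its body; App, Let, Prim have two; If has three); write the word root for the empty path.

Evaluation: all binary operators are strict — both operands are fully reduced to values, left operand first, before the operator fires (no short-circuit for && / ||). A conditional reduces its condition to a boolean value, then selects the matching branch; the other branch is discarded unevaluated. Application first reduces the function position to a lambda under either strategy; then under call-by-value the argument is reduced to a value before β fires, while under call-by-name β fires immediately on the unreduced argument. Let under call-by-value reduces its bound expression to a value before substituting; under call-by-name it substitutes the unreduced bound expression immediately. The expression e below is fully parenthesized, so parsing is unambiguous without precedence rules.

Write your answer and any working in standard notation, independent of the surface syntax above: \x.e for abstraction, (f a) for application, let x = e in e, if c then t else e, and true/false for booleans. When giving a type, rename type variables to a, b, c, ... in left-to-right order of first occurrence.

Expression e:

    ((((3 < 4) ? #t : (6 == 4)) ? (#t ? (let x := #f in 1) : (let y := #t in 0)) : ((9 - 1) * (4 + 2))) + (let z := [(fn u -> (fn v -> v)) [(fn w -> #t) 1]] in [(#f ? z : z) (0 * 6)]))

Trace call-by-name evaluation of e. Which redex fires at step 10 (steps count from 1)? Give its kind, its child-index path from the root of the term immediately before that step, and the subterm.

Working:
step 0: ((if (if (3 < 4) then true else (6 == 4)) then (if true then (let x = false in 1) else (let y = true in 0)) else ((9 - 1) * (4 + 2))) + (let z = ((\u.(\v.v)) ((\w.true) 1)) in ((if false then z else z) (0 * 6))))
step 1: [delta@0.0.0] ((if (if true then true else (6 == 4)) then (if true then (let x = false in 1) else (let y = true in 0)) else ((9 - 1) * (4 + 2))) + (let z = ((\u.(\v.v)) ((\w.true) 1)) in ((if false then z else z) (0 * 6))))
step 2: [if@0.0] ((if true then (if true then (let x = false in 1) else (let y = true in 0)) else ((9 - 1) * (4 + 2))) + (let z = ((\u.(\v.v)) ((\w.true) 1)) in ((if false then z else z) (0 * 6))))
step 3: [if@0] ((if true then (let x = false in 1) else (let y = true in 0)) + (let z = ((\u.(\v.v)) ((\w.true) 1)) in ((if false then z else z) (0 * 6))))
step 4: [if@0] ((let x = false in 1) + (let z = ((\u.(\v.v)) ((\w.true) 1)) in ((if false then z else z) (0 * 6))))
step 5: [let@0] (1 + (let z = ((\u.(\v.v)) ((\w.true) 1)) in ((if false then z else z) (0 * 6))))
step 6: [let@1] (1 + ((if false then ((\u.(\v.v)) ((\w.true) 1)) else ((\u.(\v.v)) ((\w.true) 1))) (0 * 6)))
step 7: [if@1.0] (1 + (((\u.(\v.v)) ((\w.true) 1)) (0 * 6)))
step 8: [beta@1.0] (1 + ((\v.v) (0 * 6)))
step 9: [beta@1] (1 + (0 * 6))
step 10: [delta@1] (1 + 0)

Answer: delta at 1 : (0 * 6)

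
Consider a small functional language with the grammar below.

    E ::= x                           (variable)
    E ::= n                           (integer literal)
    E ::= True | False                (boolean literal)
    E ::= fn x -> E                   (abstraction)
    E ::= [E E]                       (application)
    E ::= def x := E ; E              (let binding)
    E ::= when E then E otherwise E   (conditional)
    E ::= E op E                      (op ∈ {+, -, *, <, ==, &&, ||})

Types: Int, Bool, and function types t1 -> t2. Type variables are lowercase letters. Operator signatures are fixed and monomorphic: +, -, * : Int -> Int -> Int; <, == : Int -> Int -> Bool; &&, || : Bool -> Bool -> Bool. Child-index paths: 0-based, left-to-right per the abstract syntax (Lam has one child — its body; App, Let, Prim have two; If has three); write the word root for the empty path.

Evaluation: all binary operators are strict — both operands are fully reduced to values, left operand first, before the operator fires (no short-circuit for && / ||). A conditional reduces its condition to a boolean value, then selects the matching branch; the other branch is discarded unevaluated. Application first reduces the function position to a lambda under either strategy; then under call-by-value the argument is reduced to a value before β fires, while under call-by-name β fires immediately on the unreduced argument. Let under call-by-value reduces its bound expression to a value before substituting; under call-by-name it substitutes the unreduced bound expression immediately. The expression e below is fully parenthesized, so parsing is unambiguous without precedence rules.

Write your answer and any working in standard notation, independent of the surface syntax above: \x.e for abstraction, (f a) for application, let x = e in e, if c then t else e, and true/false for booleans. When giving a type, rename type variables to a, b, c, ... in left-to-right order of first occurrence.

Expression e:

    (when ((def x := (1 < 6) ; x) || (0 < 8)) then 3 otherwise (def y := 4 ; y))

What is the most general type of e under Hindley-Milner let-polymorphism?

Trace:
  unify Int ~ Int
  unify Int ~ Int
let x : Bool
x : Bool
  unify Bool ~ Bool
  unify Int ~ Int
  unify Int ~ Int
  unify Bool ~ Bool
  unify Bool ~ Bool
let y : Int
y : Int
  unify Int ~ Int

Answer: Int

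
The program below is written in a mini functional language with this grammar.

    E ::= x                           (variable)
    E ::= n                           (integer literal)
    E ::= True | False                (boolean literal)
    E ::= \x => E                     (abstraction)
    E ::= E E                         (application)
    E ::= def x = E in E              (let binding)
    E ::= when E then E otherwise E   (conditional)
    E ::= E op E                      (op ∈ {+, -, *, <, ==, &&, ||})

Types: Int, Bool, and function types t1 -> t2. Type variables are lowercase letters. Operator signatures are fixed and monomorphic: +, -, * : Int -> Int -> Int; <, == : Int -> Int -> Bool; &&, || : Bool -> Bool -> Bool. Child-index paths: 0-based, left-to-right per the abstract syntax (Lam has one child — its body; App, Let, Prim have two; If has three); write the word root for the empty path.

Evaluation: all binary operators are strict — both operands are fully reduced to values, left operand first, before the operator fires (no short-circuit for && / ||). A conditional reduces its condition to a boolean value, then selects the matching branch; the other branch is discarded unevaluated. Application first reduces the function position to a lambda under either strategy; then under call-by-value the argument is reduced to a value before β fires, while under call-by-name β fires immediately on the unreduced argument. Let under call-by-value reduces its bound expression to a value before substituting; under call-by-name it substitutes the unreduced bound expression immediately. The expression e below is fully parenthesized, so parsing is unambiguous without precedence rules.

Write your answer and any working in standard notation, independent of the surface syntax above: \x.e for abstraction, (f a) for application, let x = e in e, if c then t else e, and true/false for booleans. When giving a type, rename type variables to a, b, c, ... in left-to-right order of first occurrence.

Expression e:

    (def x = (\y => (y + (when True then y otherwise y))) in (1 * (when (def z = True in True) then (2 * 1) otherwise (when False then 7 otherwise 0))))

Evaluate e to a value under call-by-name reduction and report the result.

Derivation:
step 0: (let x = (\y.(y + (if true then y else y))) in (1 * (if (let z = true in true) then (2 * 1) else (if false then 7 else 0))))
step 1: [let@root] (1 * (if (let z = true in true) then (2 * 1) else (if false then 7 else 0)))
step 2: [let@1.0] (1 * (if true then (2 * 1) else (if false then 7 else 0)))
step 3: [if@1] (1 * (2 * 1))
step 4: [delta@1] (1 * 2)
step 5: [delta@root] 2

Answer: 2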